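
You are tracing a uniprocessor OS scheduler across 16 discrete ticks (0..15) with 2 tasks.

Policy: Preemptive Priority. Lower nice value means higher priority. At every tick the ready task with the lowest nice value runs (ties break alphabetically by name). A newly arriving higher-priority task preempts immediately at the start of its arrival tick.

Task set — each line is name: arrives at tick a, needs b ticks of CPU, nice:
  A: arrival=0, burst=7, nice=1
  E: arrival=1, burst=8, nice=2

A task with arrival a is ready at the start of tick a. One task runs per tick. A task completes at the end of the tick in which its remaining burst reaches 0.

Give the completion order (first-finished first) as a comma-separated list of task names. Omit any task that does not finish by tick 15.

completion order = A, E

t=0: ready={A} → run A
t=1: ready={A,E} → run A
t=2: ready={A,E} → run A
t=3: ready={A,E} → run A
t=4: ready={A,E} → run A
t=5: ready={A,E} → run A
t=6: ready={A,E} → run A
t=7: ready={E} → run E
t=8: ready={E} → run E
t=9: ready={E} → run E
t=10: ready={E} → run E
t=11: ready={E} → run E
t=12: ready={E} → run E
t=13: ready={E} → run E
t=14: ready={E} → run E
t=15: (idle)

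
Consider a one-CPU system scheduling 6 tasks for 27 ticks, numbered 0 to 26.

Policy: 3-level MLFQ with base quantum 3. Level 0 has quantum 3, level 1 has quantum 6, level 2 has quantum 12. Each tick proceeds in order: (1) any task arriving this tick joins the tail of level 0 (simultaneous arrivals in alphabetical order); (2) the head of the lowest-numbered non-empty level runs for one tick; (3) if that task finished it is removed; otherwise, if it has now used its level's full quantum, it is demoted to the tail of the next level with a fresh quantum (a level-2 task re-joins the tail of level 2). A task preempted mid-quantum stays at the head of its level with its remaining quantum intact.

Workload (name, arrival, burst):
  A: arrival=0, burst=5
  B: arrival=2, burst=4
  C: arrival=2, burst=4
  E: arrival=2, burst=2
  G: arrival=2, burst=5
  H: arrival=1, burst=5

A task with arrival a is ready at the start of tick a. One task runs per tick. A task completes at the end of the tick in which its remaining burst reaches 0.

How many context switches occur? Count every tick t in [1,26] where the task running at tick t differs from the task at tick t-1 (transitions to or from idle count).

t=0: L0/L1/L2 = A/-/- → run A
t=1: L0/L1/L2 = AH/-/- → run A
t=2: L0/L1/L2 = AHBCEG/-/- → run A
t=3: L0/L1/L2 = HBCEG/A/- → run H
t=4: L0/L1/L2 = HBCEG/A/- → run H
t=5: L0/L1/L2 = HBCEG/A/- → run H
t=6: L0/L1/L2 = BCEG/AH/- → run B
t=7: L0/L1/L2 = BCEG/AH/- → run B
t=8: L0/L1/L2 = BCEG/AH/- → run B
t=9: L0/L1/L2 = CEG/AHB/- → run C
t=10: L0/L1/L2 = CEG/AHB/- → run C
t=11: L0/L1/L2 = CEG/AHB/- → run C
t=12: L0/L1/L2 = EG/AHBC/- → run E
t=13: L0/L1/L2 = EG/AHBC/- → run E
t=14: L0/L1/L2 = G/AHBC/- → run G
t=15: L0/L1/L2 = G/AHBC/- → run G
t=16: L0/L1/L2 = G/AHBC/- → run G
t=17: L0/L1/L2 = -/AHBCG/- → run A
t=18: L0/L1/L2 = -/AHBCG/- → run A
t=19: L0/L1/L2 = -/HBCG/- → run H
t=20: L0/L1/L2 = -/HBCG/- → run H
t=21: L0/L1/L2 = -/BCG/- → run B
t=22: L0/L1/L2 = -/CG/- → run C
t=23: L0/L1/L2 = -/G/- → run G
t=24: L0/L1/L2 = -/G/- → run G
t=25: (idle)
t=26: (idle)

context switches = 11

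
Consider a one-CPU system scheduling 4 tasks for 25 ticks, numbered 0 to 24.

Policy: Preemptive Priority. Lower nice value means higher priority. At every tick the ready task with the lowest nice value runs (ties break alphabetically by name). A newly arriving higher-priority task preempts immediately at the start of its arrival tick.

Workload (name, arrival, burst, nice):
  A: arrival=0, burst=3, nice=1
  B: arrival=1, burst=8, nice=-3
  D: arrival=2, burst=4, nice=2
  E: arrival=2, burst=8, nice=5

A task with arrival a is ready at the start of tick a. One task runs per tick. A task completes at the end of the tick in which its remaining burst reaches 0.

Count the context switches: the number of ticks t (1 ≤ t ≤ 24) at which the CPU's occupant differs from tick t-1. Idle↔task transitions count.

t=0: ready={A} → run A
t=1: ready={A,B} → run B
t=2: ready={A,B,D,E} → run B
t=3: ready={A,B,D,E} → run B
t=4: ready={A,B,D,E} → run B
t=5: ready={A,B,D,E} → run B
t=6: ready={A,B,D,E} → run B
t=7: ready={A,B,D,E} → run B
t=8: ready={A,B,D,E} → run B
t=9: ready={A,D,E} → run A
t=10: ready={A,D,E} → run A
t=11: ready={D,E} → run D
t=12: ready={D,E} → run D
t=13: ready={D,E} → run D
t=14: ready={D,E} → run D
t=15: ready={E} → run E
t=16: ready={E} → run E
t=17: ready={E} → run E
t=18: ready={E} → run E
t=19: ready={E} → run E
t=20: ready={E} → run E
t=21: ready={E} → run E
t=22: ready={E} → run E
t=23: (idle)
t=24: (idle)

context switches = 5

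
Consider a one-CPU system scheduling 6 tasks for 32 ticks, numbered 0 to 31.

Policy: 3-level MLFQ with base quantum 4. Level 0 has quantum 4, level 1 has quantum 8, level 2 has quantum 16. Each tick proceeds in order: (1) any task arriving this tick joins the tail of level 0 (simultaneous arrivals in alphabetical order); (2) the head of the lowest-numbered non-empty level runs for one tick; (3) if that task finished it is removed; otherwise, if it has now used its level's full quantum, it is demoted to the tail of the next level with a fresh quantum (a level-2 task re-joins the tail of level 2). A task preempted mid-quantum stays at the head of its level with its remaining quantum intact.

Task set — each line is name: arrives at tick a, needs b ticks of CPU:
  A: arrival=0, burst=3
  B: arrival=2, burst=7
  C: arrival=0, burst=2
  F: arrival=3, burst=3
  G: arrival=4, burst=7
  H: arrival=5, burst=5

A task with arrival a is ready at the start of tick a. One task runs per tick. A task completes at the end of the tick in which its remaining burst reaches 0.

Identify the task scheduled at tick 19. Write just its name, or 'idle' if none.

running at tick 19 = H

t=0: L0/L1/L2 = AC/-/- → run A
t=1: L0/L1/L2 = AC/-/- → run A
t=2: L0/L1/L2 = ACB/-/- → run A
t=3: L0/L1/L2 = CBF/-/- → run C
t=4: L0/L1/L2 = CBFG/-/- → run C
t=5: L0/L1/L2 = BFGH/-/- → run B
t=6: L0/L1/L2 = BFGH/-/- → run B
t=7: L0/L1/L2 = BFGH/-/- → run B
t=8: L0/L1/L2 = BFGH/-/- → run B
t=9: L0/L1/L2 = FGH/B/- → run F
t=10: L0/L1/L2 = FGH/B/- → run F
t=11: L0/L1/L2 = FGH/B/- → run F
t=12: L0/L1/L2 = GH/B/- → run G
t=13: L0/L1/L2 = GH/B/- → run G
t=14: L0/L1/L2 = GH/B/- → run G
t=15: L0/L1/L2 = GH/B/- → run G
t=16: L0/L1/L2 = H/BG/- → run H
t=17: L0/L1/L2 = H/BG/- → run H
t=18: L0/L1/L2 = H/BG/- → run H
t=19: L0/L1/L2 = H/BG/- → run H
t=20: L0/L1/L2 = -/BGH/- → run B
t=21: L0/L1/L2 = -/BGH/- → run B
t=22: L0/L1/L2 = -/BGH/- → run B
t=23: L0/L1/L2 = -/GH/- → run G
t=24: L0/L1/L2 = -/GH/- → run G
t=25: L0/L1/L2 = -/GH/- → run G
t=26: L0/L1/L2 = -/H/- → run H
t=27: (idle)
t=28: (idle)
t=29: (idle)
t=30: (idle)
t=31: (idle)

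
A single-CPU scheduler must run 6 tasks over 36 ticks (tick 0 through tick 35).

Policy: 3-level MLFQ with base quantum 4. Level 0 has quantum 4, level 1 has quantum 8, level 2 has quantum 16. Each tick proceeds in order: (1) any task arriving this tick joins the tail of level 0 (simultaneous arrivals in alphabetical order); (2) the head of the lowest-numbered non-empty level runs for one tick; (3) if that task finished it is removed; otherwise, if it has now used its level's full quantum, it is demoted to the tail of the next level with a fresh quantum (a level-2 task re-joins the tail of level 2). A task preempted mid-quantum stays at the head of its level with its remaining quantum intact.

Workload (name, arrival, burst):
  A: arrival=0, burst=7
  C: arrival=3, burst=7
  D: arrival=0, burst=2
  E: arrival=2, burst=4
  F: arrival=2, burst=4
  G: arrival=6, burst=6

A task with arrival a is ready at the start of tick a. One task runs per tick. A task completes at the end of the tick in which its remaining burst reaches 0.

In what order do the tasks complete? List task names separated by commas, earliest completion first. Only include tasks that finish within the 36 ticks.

t=0: L0/L1/L2 = AD/-/- → run A
t=1: L0/L1/L2 = AD/-/- → run A
t=2: L0/L1/L2 = ADEF/-/- → run A
t=3: L0/L1/L2 = ADEFC/-/- → run A
t=4: L0/L1/L2 = DEFC/A/- → run D
t=5: L0/L1/L2 = DEFC/A/- → run D
t=6: L0/L1/L2 = EFCG/A/- → run E
t=7: L0/L1/L2 = EFCG/A/- → run E
t=8: L0/L1/L2 = EFCG/A/- → run E
t=9: L0/L1/L2 = EFCG/A/- → run E
t=10: L0/L1/L2 = FCG/A/- → run F
t=11: L0/L1/L2 = FCG/A/- → run F
t=12: L0/L1/L2 = FCG/A/- → run F
t=13: L0/L1/L2 = FCG/A/- → run F
t=14: L0/L1/L2 = CG/A/- → run C
t=15: L0/L1/L2 = CG/A/- → run C
t=16: L0/L1/L2 = CG/A/- → run C
t=17: L0/L1/L2 = CG/A/- → run C
t=18: L0/L1/L2 = G/AC/- → run G
t=19: L0/L1/L2 = G/AC/- → run G
t=20: L0/L1/L2 = G/AC/- → run G
t=21: L0/L1/L2 = G/AC/- → run G
t=22: L0/L1/L2 = -/ACG/- → run A
t=23: L0/L1/L2 = -/ACG/- → run A
t=24: L0/L1/L2 = -/ACG/- → run A
t=25: L0/L1/L2 = -/CG/- → run C
t=26: L0/L1/L2 = -/CG/- → run C
t=27: L0/L1/L2 = -/CG/- → run C
t=28: L0/L1/L2 = -/G/- → run G
t=29: L0/L1/L2 = -/G/- → run G
t=30: (idle)
t=31: (idle)
t=32: (idle)
t=33: (idle)
t=34: (idle)
t=35: (idle)

completion order = D, E, F, A, C, G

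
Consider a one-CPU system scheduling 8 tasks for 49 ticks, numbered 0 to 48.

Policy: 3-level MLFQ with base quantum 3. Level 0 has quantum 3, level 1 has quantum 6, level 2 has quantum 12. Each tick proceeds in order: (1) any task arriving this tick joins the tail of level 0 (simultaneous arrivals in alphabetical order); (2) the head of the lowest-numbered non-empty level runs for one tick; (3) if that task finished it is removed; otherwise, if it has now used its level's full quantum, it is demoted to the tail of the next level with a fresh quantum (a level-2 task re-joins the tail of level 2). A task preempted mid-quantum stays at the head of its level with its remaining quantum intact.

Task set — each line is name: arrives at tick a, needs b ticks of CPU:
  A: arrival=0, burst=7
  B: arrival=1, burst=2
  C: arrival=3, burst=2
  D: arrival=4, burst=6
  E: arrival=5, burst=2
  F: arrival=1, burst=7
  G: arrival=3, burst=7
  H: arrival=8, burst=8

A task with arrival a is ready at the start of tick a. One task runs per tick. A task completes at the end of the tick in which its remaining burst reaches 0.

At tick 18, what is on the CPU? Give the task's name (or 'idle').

t=0: L0/L1/L2 = A/-/- → run A
t=1: L0/L1/L2 = ABF/-/- → run A
t=2: L0/L1/L2 = ABF/-/- → run A
t=3: L0/L1/L2 = BFCG/A/- → run B
t=4: L0/L1/L2 = BFCGD/A/- → run B
t=5: L0/L1/L2 = FCGDE/A/- → run F
t=6: L0/L1/L2 = FCGDE/A/- → run F
t=7: L0/L1/L2 = FCGDE/A/- → run F
t=8: L0/L1/L2 = CGDEH/AF/- → run C
t=9: L0/L1/L2 = CGDEH/AF/- → run C
t=10: L0/L1/L2 = GDEH/AF/- → run G
t=11: L0/L1/L2 = GDEH/AF/- → run G
t=12: L0/L1/L2 = GDEH/AF/- → run G
t=13: L0/L1/L2 = DEH/AFG/- → run D
t=14: L0/L1/L2 = DEH/AFG/- → run D
t=15: L0/L1/L2 = DEH/AFG/- → run D
t=16: L0/L1/L2 = EH/AFGD/- → run E
t=17: L0/L1/L2 = EH/AFGD/- → run E
t=18: L0/L1/L2 = H/AFGD/- → run H
t=19: L0/L1/L2 = H/AFGD/- → run H
t=20: L0/L1/L2 = H/AFGD/- → run H
t=21: L0/L1/L2 = -/AFGDH/- → run A
t=22: L0/L1/L2 = -/AFGDH/- → run A
t=23: L0/L1/L2 = -/AFGDH/- → run A
t=24: L0/L1/L2 = -/AFGDH/- → run A
t=25: L0/L1/L2 = -/FGDH/- → run F
t=26: L0/L1/L2 = -/FGDH/- → run F
t=27: L0/L1/L2 = -/FGDH/- → run F
t=28: L0/L1/L2 = -/FGDH/- → run F
t=29: L0/L1/L2 = -/GDH/- → run G
t=30: L0/L1/L2 = -/GDH/- → run G
t=31: L0/L1/L2 = -/GDH/- → run G
t=32: L0/L1/L2 = -/GDH/- → run G
t=33: L0/L1/L2 = -/DH/- → run D
t=34: L0/L1/L2 = -/DH/- → run D
t=35: L0/L1/L2 = -/DH/- → run D
t=36: L0/L1/L2 = -/H/- → run H
t=37: L0/L1/L2 = -/H/- → run H
t=38: L0/L1/L2 = -/H/- → run H
t=39: L0/L1/L2 = -/H/- → run H
t=40: L0/L1/L2 = -/H/- → run H
t=41: (idle)
t=42: (idle)
t=43: (idle)
t=44: (idle)
t=45: (idle)
t=46: (idle)
t=47: (idle)
t=48: (idle)

running at tick 18 = H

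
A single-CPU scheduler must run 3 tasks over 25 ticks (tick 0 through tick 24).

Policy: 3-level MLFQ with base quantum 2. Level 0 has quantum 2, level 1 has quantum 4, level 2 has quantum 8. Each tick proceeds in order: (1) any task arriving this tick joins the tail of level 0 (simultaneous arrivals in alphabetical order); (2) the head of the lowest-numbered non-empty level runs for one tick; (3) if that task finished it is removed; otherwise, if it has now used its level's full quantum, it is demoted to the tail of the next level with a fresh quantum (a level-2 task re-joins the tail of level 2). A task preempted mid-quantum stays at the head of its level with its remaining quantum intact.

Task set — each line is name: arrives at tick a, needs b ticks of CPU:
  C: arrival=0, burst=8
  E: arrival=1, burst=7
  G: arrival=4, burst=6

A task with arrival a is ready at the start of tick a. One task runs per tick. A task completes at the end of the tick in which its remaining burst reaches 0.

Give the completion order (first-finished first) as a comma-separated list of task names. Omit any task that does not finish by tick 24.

t=0: L0/L1/L2 = C/-/- → run C
t=1: L0/L1/L2 = CE/-/- → run C
t=2: L0/L1/L2 = E/C/- → run E
t=3: L0/L1/L2 = E/C/- → run E
t=4: L0/L1/L2 = G/CE/- → run G
t=5: L0/L1/L2 = G/CE/- → run G
t=6: L0/L1/L2 = -/CEG/- → run C
t=7: L0/L1/L2 = -/CEG/- → run C
t=8: L0/L1/L2 = -/CEG/- → run C
t=9: L0/L1/L2 = -/CEG/- → run C
t=10: L0/L1/L2 = -/EG/C → run E
t=11: L0/L1/L2 = -/EG/C → run E
t=12: L0/L1/L2 = -/EG/C → run E
t=13: L0/L1/L2 = -/EG/C → run E
t=14: L0/L1/L2 = -/G/CE → run G
t=15: L0/L1/L2 = -/G/CE → run G
t=16: L0/L1/L2 = -/G/CE → run G
t=17: L0/L1/L2 = -/G/CE → run G
t=18: L0/L1/L2 = -/-/CE → run C
t=19: L0/L1/L2 = -/-/CE → run C
t=20: L0/L1/L2 = -/-/E → run E
t=21: (idle)
t=22: (idle)
t=23: (idle)
t=24: (idle)

completion order = G, C, E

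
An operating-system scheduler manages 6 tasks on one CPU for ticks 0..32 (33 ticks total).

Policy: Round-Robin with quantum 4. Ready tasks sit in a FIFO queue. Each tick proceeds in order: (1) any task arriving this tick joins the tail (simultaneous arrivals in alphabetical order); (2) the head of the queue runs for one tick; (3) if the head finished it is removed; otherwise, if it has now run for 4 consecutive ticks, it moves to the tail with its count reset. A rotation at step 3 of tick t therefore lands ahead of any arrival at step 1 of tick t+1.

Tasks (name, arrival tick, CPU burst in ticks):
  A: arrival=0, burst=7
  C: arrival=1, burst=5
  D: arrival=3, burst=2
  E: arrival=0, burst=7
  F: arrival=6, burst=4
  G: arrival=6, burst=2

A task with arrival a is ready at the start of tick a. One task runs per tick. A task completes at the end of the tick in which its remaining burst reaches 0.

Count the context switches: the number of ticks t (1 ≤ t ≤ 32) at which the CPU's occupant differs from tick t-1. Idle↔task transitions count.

t=0: queue=[A,E] q_used=0 → run A
t=1: queue=[A,E,C] q_used=1 → run A
t=2: queue=[A,E,C] q_used=2 → run A
t=3: queue=[A,E,C,D] q_used=3 → run A
t=4: queue=[E,C,D,A] q_used=0 → run E
t=5: queue=[E,C,D,A] q_used=1 → run E
t=6: queue=[E,C,D,A,F,G] q_used=2 → run E
t=7: queue=[E,C,D,A,F,G] q_used=3 → run E
t=8: queue=[C,D,A,F,G,E] q_used=0 → run C
t=9: queue=[C,D,A,F,G,E] q_used=1 → run C
t=10: queue=[C,D,A,F,G,E] q_used=2 → run C
t=11: queue=[C,D,A,F,G,E] q_used=3 → run C
t=12: queue=[D,A,F,G,E,C] q_used=0 → run D
t=13: queue=[D,A,F,G,E,C] q_used=1 → run D
t=14: queue=[A,F,G,E,C] q_used=0 → run A
t=15: queue=[A,F,G,E,C] q_used=1 → run A
t=16: queue=[A,F,G,E,C] q_used=2 → run A
t=17: queue=[F,G,E,C] q_used=0 → run F
t=18: queue=[F,G,E,C] q_used=1 → run F
t=19: queue=[F,G,E,C] q_used=2 → run F
t=20: queue=[F,G,E,C] q_used=3 → run F
t=21: queue=[G,E,C] q_used=0 → run G
t=22: queue=[G,E,C] q_used=1 → run G
t=23: queue=[E,C] q_used=0 → run E
t=24: queue=[E,C] q_used=1 → run E
t=25: queue=[E,C] q_used=2 → run E
t=26: queue=[C] q_used=0 → run C
t=27: (idle)
t=28: (idle)
t=29: (idle)
t=30: (idle)
t=31: (idle)
t=32: (idle)

context switches = 9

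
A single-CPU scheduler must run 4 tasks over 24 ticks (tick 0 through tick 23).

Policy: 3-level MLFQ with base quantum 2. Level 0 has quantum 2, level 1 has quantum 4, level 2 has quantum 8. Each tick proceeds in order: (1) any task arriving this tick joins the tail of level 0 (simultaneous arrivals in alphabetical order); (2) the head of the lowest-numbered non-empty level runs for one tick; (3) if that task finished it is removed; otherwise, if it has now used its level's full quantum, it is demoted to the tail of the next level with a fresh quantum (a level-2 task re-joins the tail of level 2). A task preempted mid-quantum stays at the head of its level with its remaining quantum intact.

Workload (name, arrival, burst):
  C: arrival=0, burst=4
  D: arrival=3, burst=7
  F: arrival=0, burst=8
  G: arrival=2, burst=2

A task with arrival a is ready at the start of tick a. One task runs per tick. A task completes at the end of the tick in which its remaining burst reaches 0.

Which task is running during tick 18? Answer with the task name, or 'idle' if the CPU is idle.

t=0: L0/L1/L2 = CF/-/- → run C
t=1: L0/L1/L2 = CF/-/- → run C
t=2: L0/L1/L2 = FG/C/- → run F
t=3: L0/L1/L2 = FGD/C/- → run F
t=4: L0/L1/L2 = GD/CF/- → run G
t=5: L0/L1/L2 = GD/CF/- → run G
t=6: L0/L1/L2 = D/CF/- → run D
t=7: L0/L1/L2 = D/CF/- → run D
t=8: L0/L1/L2 = -/CFD/- → run C
t=9: L0/L1/L2 = -/CFD/- → run C
t=10: L0/L1/L2 = -/FD/- → run F
t=11: L0/L1/L2 = -/FD/- → run F
t=12: L0/L1/L2 = -/FD/- → run F
t=13: L0/L1/L2 = -/FD/- → run F
t=14: L0/L1/L2 = -/D/F → run D
t=15: L0/L1/L2 = -/D/F → run D
t=16: L0/L1/L2 = -/D/F → run D
t=17: L0/L1/L2 = -/D/F → run D
t=18: L0/L1/L2 = -/-/FD → run F
t=19: L0/L1/L2 = -/-/FD → run F
t=20: L0/L1/L2 = -/-/D → run D
t=21: (idle)
t=22: (idle)
t=23: (idle)

running at tick 18 = F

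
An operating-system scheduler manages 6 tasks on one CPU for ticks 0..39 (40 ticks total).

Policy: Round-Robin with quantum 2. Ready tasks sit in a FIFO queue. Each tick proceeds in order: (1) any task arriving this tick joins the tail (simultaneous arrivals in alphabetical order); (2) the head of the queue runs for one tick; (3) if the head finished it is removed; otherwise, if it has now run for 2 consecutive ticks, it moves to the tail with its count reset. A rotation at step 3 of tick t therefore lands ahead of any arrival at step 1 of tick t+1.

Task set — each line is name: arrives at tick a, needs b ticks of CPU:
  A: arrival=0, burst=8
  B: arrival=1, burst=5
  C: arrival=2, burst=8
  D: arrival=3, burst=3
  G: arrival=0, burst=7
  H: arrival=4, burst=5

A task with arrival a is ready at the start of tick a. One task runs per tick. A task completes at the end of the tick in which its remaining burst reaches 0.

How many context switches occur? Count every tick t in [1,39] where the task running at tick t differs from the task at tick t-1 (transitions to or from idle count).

context switches = 20

t=0: queue=[A,G] q_used=0 → run A
t=1: queue=[A,G,B] q_used=1 → run A
t=2: queue=[G,B,A,C] q_used=0 → run G
t=3: queue=[G,B,A,C,D] q_used=1 → run G
t=4: queue=[B,A,C,D,G,H] q_used=0 → run B
t=5: queue=[B,A,C,D,G,H] q_used=1 → run B
t=6: queue=[A,C,D,G,H,B] q_used=0 → run A
t=7: queue=[A,C,D,G,H,B] q_used=1 → run A
t=8: queue=[C,D,G,H,B,A] q_used=0 → run C
t=9: queue=[C,D,G,H,B,A] q_used=1 → run C
t=10: queue=[D,G,H,B,A,C] q_used=0 → run D
t=11: queue=[D,G,H,B,A,C] q_used=1 → run D
t=12: queue=[G,H,B,A,C,D] q_used=0 → run G
t=13: queue=[G,H,B,A,C,D] q_used=1 → run G
t=14: queue=[H,B,A,C,D,G] q_used=0 → run H
t=15: queue=[H,B,A,C,D,G] q_used=1 → run H
t=16: queue=[B,A,C,D,G,H] q_used=0 → run B
t=17: queue=[B,A,C,D,G,H] q_used=1 → run B
t=18: queue=[A,C,D,G,H,B] q_used=0 → run A
t=19: queue=[A,C,D,G,H,B] q_used=1 → run A
t=20: queue=[C,D,G,H,B,A] q_used=0 → run C
t=21: queue=[C,D,G,H,B,A] q_used=1 → run C
t=22: queue=[D,G,H,B,A,C] q_used=0 → run D
t=23: queue=[G,H,B,A,C] q_used=0 → run G
t=24: queue=[G,H,B,A,C] q_used=1 → run G
t=25: queue=[H,B,A,C,G] q_used=0 → run H
t=26: queue=[H,B,A,C,G] q_used=1 → run H
t=27: queue=[B,A,C,G,H] q_used=0 → run B
t=28: queue=[A,C,G,H] q_used=0 → run A
t=29: queue=[A,C,G,H] q_used=1 → run A
t=30: queue=[C,G,H] q_used=0 → run C
t=31: queue=[C,G,H] q_used=1 → run C
t=32: queue=[G,H,C] q_used=0 → run G
t=33: queue=[H,C] q_used=0 → run H
t=34: queue=[C] q_used=0 → run C
t=35: queue=[C] q_used=1 → run C
t=36: (idle)
t=37: (idle)
t=38: (idle)
t=39: (idle)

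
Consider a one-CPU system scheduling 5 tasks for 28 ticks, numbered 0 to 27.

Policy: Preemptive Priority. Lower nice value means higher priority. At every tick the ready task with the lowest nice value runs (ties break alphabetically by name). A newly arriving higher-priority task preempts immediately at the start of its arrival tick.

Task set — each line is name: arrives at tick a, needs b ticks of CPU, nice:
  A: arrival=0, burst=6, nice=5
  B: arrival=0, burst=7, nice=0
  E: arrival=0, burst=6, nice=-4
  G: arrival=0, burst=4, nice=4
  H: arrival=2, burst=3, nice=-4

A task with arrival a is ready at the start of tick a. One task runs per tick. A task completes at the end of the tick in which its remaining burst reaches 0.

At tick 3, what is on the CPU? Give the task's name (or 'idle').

running at tick 3 = E

t=0: ready={A,B,E,G} → run E
t=1: ready={A,B,E,G} → run E
t=2: ready={A,B,E,G,H} → run E
t=3: ready={A,B,E,G,H} → run E
t=4: ready={A,B,E,G,H} → run E
t=5: ready={A,B,E,G,H} → run E
t=6: ready={A,B,G,H} → run H
t=7: ready={A,B,G,H} → run H
t=8: ready={A,B,G,H} → run H
t=9: ready={A,B,G} → run B
t=10: ready={A,B,G} → run B
t=11: ready={A,B,G} → run B
t=12: ready={A,B,G} → run B
t=13: ready={A,B,G} → run B
t=14: ready={A,B,G} → run B
t=15: ready={A,B,G} → run B
t=16: ready={A,G} → run G
t=17: ready={A,G} → run G
t=18: ready={A,G} → run G
t=19: ready={A,G} → run G
t=20: ready={A} → run A
t=21: ready={A} → run A
t=22: ready={A} → run A
t=23: ready={A} → run A
t=24: ready={A} → run A
t=25: ready={A} → run A
t=26: (idle)
t=27: (idle)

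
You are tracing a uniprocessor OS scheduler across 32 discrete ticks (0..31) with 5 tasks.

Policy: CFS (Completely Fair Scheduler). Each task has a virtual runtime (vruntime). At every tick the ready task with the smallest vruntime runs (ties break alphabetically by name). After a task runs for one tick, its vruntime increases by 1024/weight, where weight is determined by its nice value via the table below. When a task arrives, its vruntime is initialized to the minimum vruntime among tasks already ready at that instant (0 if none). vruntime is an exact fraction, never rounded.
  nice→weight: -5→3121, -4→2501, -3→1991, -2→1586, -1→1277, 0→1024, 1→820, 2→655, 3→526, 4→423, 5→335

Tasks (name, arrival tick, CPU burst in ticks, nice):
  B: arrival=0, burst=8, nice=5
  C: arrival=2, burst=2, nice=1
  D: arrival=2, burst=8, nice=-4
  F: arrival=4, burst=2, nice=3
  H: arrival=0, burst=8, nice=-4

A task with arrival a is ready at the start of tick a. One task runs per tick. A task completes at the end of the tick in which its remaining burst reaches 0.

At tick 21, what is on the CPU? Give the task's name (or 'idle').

t=0: vr[B=0 H=0] → run B
t=1: vr[B=1024/335 H=0] → run H
t=2: vr[B=1024/335 C=1024/2501 D=1024/2501 H=1024/2501] → run C
t=3: vr[B=1024/335 C=20736/12505 D=1024/2501 H=1024/2501] → run D
t=4: vr[B=1024/335 C=20736/12505 D=2048/2501 F=1024/2501 H=1024/2501] → run F
t=5: vr[B=1024/335 C=20736/12505 D=2048/2501 F=1549824/657763 H=1024/2501] → run H
t=6: vr[B=1024/335 C=20736/12505 D=2048/2501 F=1549824/657763 H=2048/2501] → run D
t=7: vr[B=1024/335 C=20736/12505 D=3072/2501 F=1549824/657763 H=2048/2501] → run H
t=8: vr[B=1024/335 C=20736/12505 D=3072/2501 F=1549824/657763 H=3072/2501] → run D
t=9: vr[B=1024/335 C=20736/12505 D=4096/2501 F=1549824/657763 H=3072/2501] → run H
t=10: vr[B=1024/335 C=20736/12505 D=4096/2501 F=1549824/657763 H=4096/2501] → run D
t=11: vr[B=1024/335 C=20736/12505 D=5120/2501 F=1549824/657763 H=4096/2501] → run H
t=12: vr[B=1024/335 C=20736/12505 D=5120/2501 F=1549824/657763 H=5120/2501] → run C
t=13: vr[B=1024/335 D=5120/2501 F=1549824/657763 H=5120/2501] → run D
t=14: vr[B=1024/335 D=6144/2501 F=1549824/657763 H=5120/2501] → run H
t=15: vr[B=1024/335 D=6144/2501 F=1549824/657763 H=6144/2501] → run F
t=16: vr[B=1024/335 D=6144/2501 H=6144/2501] → run D
t=17: vr[B=1024/335 D=7168/2501 H=6144/2501] → run H
t=18: vr[B=1024/335 D=7168/2501 H=7168/2501] → run D
t=19: vr[B=1024/335 D=8192/2501 H=7168/2501] → run H
t=20: vr[B=1024/335 D=8192/2501] → run B
t=21: vr[B=2048/335 D=8192/2501] → run D
t=22: vr[B=2048/335] → run B
t=23: vr[B=3072/335] → run B
t=24: vr[B=4096/335] → run B
t=25: vr[B=1024/67] → run B
t=26: vr[B=6144/335] → run B
t=27: vr[B=7168/335] → run B
t=28: (idle)
t=29: (idle)
t=30: (idle)
t=31: (idle)

running at tick 21 = D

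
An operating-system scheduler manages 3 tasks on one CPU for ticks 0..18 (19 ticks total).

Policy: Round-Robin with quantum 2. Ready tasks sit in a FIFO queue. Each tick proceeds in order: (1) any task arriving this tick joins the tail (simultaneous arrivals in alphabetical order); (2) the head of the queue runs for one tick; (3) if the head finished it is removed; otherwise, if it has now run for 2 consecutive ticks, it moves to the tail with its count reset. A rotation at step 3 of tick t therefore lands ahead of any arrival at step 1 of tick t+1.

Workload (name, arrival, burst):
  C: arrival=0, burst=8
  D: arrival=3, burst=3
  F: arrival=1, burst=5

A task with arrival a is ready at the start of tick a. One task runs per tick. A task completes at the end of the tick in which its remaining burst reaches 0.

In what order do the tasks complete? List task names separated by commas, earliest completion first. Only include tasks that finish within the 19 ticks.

completion order = D, F, C

t=0: queue=[C] q_used=0 → run C
t=1: queue=[C,F] q_used=1 → run C
t=2: queue=[F,C] q_used=0 → run F
t=3: queue=[F,C,D] q_used=1 → run F
t=4: queue=[C,D,F] q_used=0 → run C
t=5: queue=[C,D,F] q_used=1 → run C
t=6: queue=[D,F,C] q_used=0 → run D
t=7: queue=[D,F,C] q_used=1 → run D
t=8: queue=[F,C,D] q_used=0 → run F
t=9: queue=[F,C,D] q_used=1 → run F
t=10: queue=[C,D,F] q_used=0 → run C
t=11: queue=[C,D,F] q_used=1 → run C
t=12: queue=[D,F,C] q_used=0 → run D
t=13: queue=[F,C] q_used=0 → run F
t=14: queue=[C] q_used=0 → run C
t=15: queue=[C] q_used=1 → run C
t=16: (idle)
t=17: (idle)
t=18: (idle)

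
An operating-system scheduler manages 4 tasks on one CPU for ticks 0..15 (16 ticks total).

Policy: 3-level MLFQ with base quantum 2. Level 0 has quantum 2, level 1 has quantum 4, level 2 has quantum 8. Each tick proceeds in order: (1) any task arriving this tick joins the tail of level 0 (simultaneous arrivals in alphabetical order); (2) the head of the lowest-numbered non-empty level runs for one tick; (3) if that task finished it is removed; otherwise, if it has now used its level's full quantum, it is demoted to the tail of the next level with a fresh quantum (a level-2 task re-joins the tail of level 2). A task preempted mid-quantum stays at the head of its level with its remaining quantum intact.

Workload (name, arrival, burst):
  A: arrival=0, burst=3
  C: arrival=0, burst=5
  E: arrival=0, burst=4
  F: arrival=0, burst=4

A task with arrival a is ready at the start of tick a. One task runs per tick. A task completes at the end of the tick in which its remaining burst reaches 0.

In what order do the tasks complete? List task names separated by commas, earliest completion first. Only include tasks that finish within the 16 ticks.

t=0: L0/L1/L2 = ACEF/-/- → run A
t=1: L0/L1/L2 = ACEF/-/- → run A
t=2: L0/L1/L2 = CEF/A/- → run C
t=3: L0/L1/L2 = CEF/A/- → run C
t=4: L0/L1/L2 = EF/AC/- → run E
t=5: L0/L1/L2 = EF/AC/- → run E
t=6: L0/L1/L2 = F/ACE/- → run F
t=7: L0/L1/L2 = F/ACE/- → run F
t=8: L0/L1/L2 = -/ACEF/- → run A
t=9: L0/L1/L2 = -/CEF/- → run C
t=10: L0/L1/L2 = -/CEF/- → run C
t=11: L0/L1/L2 = -/CEF/- → run C
t=12: L0/L1/L2 = -/EF/- → run E
t=13: L0/L1/L2 = -/EF/- → run E
t=14: L0/L1/L2 = -/F/- → run F
t=15: L0/L1/L2 = -/F/- → run F

completion order = A, C, E, F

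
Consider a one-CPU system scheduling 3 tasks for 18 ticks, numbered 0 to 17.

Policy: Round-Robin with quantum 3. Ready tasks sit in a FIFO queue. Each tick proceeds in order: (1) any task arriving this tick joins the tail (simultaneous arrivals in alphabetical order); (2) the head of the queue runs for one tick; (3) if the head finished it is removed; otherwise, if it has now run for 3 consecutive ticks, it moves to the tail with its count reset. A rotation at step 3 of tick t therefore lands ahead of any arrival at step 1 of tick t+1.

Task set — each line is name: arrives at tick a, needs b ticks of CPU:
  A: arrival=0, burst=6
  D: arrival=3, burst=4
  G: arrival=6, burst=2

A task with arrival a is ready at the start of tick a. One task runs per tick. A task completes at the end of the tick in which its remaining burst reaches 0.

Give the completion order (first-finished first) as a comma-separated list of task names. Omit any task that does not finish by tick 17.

completion order = A, G, D

t=0: queue=[A] q_used=0 → run A
t=1: queue=[A] q_used=1 → run A
t=2: queue=[A] q_used=2 → run A
t=3: queue=[A,D] q_used=0 → run A
t=4: queue=[A,D] q_used=1 → run A
t=5: queue=[A,D] q_used=2 → run A
t=6: queue=[D,G] q_used=0 → run D
t=7: queue=[D,G] q_used=1 → run D
t=8: queue=[D,G] q_used=2 → run D
t=9: queue=[G,D] q_used=0 → run G
t=10: queue=[G,D] q_used=1 → run G
t=11: queue=[D] q_used=0 → run D
t=12: (idle)
t=13: (idle)
t=14: (idle)
t=15: (idle)
t=16: (idle)
t=17: (idle)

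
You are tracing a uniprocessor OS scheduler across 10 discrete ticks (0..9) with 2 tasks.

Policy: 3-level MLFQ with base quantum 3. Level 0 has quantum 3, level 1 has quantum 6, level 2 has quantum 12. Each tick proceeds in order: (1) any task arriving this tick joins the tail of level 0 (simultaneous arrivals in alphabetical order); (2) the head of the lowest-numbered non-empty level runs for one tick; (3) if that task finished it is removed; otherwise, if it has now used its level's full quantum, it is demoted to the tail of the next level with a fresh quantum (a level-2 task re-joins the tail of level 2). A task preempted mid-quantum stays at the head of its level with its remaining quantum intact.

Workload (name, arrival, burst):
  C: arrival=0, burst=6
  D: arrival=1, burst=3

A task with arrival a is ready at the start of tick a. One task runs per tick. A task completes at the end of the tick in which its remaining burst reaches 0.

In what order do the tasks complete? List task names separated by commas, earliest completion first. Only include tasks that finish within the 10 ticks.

t=0: L0/L1/L2 = C/-/- → run C
t=1: L0/L1/L2 = CD/-/- → run C
t=2: L0/L1/L2 = CD/-/- → run C
t=3: L0/L1/L2 = D/C/- → run D
t=4: L0/L1/L2 = D/C/- → run D
t=5: L0/L1/L2 = D/C/- → run D
t=6: L0/L1/L2 = -/C/- → run C
t=7: L0/L1/L2 = -/C/- → run C
t=8: L0/L1/L2 = -/C/- → run C
t=9: (idle)

completion order = D, C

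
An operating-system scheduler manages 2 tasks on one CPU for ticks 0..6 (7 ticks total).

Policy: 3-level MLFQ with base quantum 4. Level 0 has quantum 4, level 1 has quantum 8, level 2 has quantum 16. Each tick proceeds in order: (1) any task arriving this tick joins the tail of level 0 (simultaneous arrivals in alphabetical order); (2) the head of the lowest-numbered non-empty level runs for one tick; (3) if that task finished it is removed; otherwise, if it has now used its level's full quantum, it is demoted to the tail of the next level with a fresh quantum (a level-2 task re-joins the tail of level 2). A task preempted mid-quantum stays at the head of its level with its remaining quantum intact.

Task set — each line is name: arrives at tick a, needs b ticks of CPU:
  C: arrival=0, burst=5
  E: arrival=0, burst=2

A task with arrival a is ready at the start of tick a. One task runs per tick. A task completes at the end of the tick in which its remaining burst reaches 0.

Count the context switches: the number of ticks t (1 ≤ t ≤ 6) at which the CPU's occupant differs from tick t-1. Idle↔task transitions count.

context switches = 2

t=0: L0/L1/L2 = CE/-/- → run C
t=1: L0/L1/L2 = CE/-/- → run C
t=2: L0/L1/L2 = CE/-/- → run C
t=3: L0/L1/L2 = CE/-/- → run C
t=4: L0/L1/L2 = E/C/- → run E
t=5: L0/L1/L2 = E/C/- → run E
t=6: L0/L1/L2 = -/C/- → run C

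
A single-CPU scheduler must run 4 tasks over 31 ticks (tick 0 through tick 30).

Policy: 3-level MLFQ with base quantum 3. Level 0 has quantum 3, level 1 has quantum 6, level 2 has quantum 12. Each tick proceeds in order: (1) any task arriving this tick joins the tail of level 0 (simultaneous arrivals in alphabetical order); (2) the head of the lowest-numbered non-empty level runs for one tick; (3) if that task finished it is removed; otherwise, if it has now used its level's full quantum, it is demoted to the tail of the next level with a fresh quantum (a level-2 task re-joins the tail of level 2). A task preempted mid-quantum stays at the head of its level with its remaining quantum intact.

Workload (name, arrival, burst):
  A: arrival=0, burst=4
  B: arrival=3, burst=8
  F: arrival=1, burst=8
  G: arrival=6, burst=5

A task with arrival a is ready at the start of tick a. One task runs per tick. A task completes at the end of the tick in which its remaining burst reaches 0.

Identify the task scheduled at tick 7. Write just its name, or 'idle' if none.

running at tick 7 = B

t=0: L0/L1/L2 = A/-/- → run A
t=1: L0/L1/L2 = AF/-/- → run A
t=2: L0/L1/L2 = AF/-/- → run A
t=3: L0/L1/L2 = FB/A/- → run F
t=4: L0/L1/L2 = FB/A/- → run F
t=5: L0/L1/L2 = FB/A/- → run F
t=6: L0/L1/L2 = BG/AF/- → run B
t=7: L0/L1/L2 = BG/AF/- → run B
t=8: L0/L1/L2 = BG/AF/- → run B
t=9: L0/L1/L2 = G/AFB/- → run G
t=10: L0/L1/L2 = G/AFB/- → run G
t=11: L0/L1/L2 = G/AFB/- → run G
t=12: L0/L1/L2 = -/AFBG/- → run A
t=13: L0/L1/L2 = -/FBG/- → run F
t=14: L0/L1/L2 = -/FBG/- → run F
t=15: L0/L1/L2 = -/FBG/- → run F
t=16: L0/L1/L2 = -/FBG/- → run F
t=17: L0/L1/L2 = -/FBG/- → run F
t=18: L0/L1/L2 = -/BG/- → run B
t=19: L0/L1/L2 = -/BG/- → run B
t=20: L0/L1/L2 = -/BG/- → run B
t=21: L0/L1/L2 = -/BG/- → run B
t=22: L0/L1/L2 = -/BG/- → run B
t=23: L0/L1/L2 = -/G/- → run G
t=24: L0/L1/L2 = -/G/- → run G
t=25: (idle)
t=26: (idle)
t=27: (idle)
t=28: (idle)
t=29: (idle)
t=30: (idle)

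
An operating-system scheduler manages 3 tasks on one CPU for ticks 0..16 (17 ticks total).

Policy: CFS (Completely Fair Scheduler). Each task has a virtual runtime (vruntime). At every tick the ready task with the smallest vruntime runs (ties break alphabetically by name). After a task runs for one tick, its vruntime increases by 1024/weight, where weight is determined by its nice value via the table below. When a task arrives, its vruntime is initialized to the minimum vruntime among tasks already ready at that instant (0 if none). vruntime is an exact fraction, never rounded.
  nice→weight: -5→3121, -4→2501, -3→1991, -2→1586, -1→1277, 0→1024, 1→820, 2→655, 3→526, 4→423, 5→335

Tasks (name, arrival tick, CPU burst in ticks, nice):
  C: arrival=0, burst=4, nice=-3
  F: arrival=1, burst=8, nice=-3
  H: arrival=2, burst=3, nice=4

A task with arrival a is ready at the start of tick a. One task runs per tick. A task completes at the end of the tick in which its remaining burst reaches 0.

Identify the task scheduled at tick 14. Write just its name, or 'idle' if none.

t=0: vr[C=0] → run C
t=1: vr[C=1024/1991 F=1024/1991] → run C
t=2: vr[C=2048/1991 F=1024/1991 H=1024/1991] → run F
t=3: vr[C=2048/1991 F=2048/1991 H=1024/1991] → run H
t=4: vr[C=2048/1991 F=2048/1991 H=2471936/842193] → run C
t=5: vr[C=3072/1991 F=2048/1991 H=2471936/842193] → run F
t=6: vr[C=3072/1991 F=3072/1991 H=2471936/842193] → run C
t=7: vr[F=3072/1991 H=2471936/842193] → run F
t=8: vr[F=4096/1991 H=2471936/842193] → run F
t=9: vr[F=5120/1991 H=2471936/842193] → run F
t=10: vr[F=6144/1991 H=2471936/842193] → run H
t=11: vr[F=6144/1991 H=4510720/842193] → run F
t=12: vr[F=7168/1991 H=4510720/842193] → run F
t=13: vr[F=8192/1991 H=4510720/842193] → run F
t=14: vr[H=4510720/842193] → run H
t=15: (idle)
t=16: (idle)

running at tick 14 = H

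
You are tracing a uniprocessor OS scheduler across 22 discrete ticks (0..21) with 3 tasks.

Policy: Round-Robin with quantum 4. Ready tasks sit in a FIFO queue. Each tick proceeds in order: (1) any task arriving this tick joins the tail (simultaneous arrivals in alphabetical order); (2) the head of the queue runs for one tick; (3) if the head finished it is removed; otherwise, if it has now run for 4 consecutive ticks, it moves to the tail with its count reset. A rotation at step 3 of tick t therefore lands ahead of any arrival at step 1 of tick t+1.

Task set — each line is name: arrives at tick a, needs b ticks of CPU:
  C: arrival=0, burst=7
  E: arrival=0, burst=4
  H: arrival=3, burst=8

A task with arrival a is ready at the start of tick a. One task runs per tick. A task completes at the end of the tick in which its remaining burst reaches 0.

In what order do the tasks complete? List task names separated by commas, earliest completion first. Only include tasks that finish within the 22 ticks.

completion order = E, C, H

t=0: queue=[C,E] q_used=0 → run C
t=1: queue=[C,E] q_used=1 → run C
t=2: queue=[C,E] q_used=2 → run C
t=3: queue=[C,E,H] q_used=3 → run C
t=4: queue=[E,H,C] q_used=0 → run E
t=5: queue=[E,H,C] q_used=1 → run E
t=6: queue=[E,H,C] q_used=2 → run E
t=7: queue=[E,H,C] q_used=3 → run E
t=8: queue=[H,C] q_used=0 → run H
t=9: queue=[H,C] q_used=1 → run H
t=10: queue=[H,C] q_used=2 → run H
t=11: queue=[H,C] q_used=3 → run H
t=12: queue=[C,H] q_used=0 → run C
t=13: queue=[C,H] q_used=1 → run C
t=14: queue=[C,H] q_used=2 → run C
t=15: queue=[H] q_used=0 → run H
t=16: queue=[H] q_used=1 → run H
t=17: queue=[H] q_used=2 → run H
t=18: queue=[H] q_used=3 → run H
t=19: (idle)
t=20: (idle)
t=21: (idle)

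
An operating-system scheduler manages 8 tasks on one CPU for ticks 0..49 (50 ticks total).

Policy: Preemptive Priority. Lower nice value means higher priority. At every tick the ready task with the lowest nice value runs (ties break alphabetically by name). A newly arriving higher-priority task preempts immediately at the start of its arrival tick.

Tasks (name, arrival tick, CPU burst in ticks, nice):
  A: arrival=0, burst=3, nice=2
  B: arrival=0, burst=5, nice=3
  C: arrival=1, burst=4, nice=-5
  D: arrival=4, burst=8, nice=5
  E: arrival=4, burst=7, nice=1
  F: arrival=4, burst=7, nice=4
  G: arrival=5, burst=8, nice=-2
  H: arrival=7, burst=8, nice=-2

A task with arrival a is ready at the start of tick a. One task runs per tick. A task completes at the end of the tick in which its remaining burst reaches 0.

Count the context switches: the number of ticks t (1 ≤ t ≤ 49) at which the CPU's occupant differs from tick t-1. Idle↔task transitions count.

context switches = 8

t=0: ready={A,B} → run A
t=1: ready={A,B,C} → run C
t=2: ready={A,B,C} → run C
t=3: ready={A,B,C} → run C
t=4: ready={A,B,C,D,E,F} → run C
t=5: ready={A,B,D,E,F,G} → run G
t=6: ready={A,B,D,E,F,G} → run G
t=7: ready={A,B,D,E,F,G,H} → run G
t=8: ready={A,B,D,E,F,G,H} → run G
t=9: ready={A,B,D,E,F,G,H} → run G
t=10: ready={A,B,D,E,F,G,H} → run G
t=11: ready={A,B,D,E,F,G,H} → run G
t=12: ready={A,B,D,E,F,G,H} → run G
t=13: ready={A,B,D,E,F,H} → run H
t=14: ready={A,B,D,E,F,H} → run H
t=15: ready={A,B,D,E,F,H} → run H
t=16: ready={A,B,D,E,F,H} → run H
t=17: ready={A,B,D,E,F,H} → run H
t=18: ready={A,B,D,E,F,H} → run H
t=19: ready={A,B,D,E,F,H} → run H
t=20: ready={A,B,D,E,F,H} → run H
t=21: ready={A,B,D,E,F} → run E
t=22: ready={A,B,D,E,F} → run E
t=23: ready={A,B,D,E,F} → run E
t=24: ready={A,B,D,E,F} → run E
t=25: ready={A,B,D,E,F} → run E
t=26: ready={A,B,D,E,F} → run E
t=27: ready={A,B,D,E,F} → run E
t=28: ready={A,B,D,F} → run A
t=29: ready={A,B,D,F} → run A
t=30: ready={B,D,F} → run B
t=31: ready={B,D,F} → run B
t=32: ready={B,D,F} → run B
t=33: ready={B,D,F} → run B
t=34: ready={B,D,F} → run B
t=35: ready={D,F} → run F
t=36: ready={D,F} → run F
t=37: ready={D,F} → run F
t=38: ready={D,F} → run F
t=39: ready={D,F} → run F
t=40: ready={D,F} → run F
t=41: ready={D,F} → run F
t=42: ready={D} → run D
t=43: ready={D} → run D
t=44: ready={D} → run D
t=45: ready={D} → run D
t=46: ready={D} → run D
t=47: ready={D} → run D
t=48: ready={D} → run D
t=49: ready={D} → run D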